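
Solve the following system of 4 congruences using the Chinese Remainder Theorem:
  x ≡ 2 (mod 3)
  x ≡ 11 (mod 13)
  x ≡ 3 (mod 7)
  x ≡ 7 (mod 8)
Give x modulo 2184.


Product of moduli M = 3 · 13 · 7 · 8 = 2184.
Merge one congruence at a time:
  Start: x ≡ 2 (mod 3).
  Combine with x ≡ 11 (mod 13); new modulus lcm = 39.
    Write x = 2 + 3·t and substitute into x ≡ 11 (mod 13): 3·t ≡ 11 − 2 = 9 (mod 13).
    The inverse of 3 mod 13 is 9 (since 3·9 = 27 = 2·13 + 1), so t ≡ 9·9 = 81 ≡ 3 (mod 13).
    Then x = 2 + 3·3 = 11, valid modulo lcm(3, 13) = 39: x ≡ 11 (mod 39).
  Combine with x ≡ 3 (mod 7); new modulus lcm = 273.
    Write x = 11 + 39·t and substitute into x ≡ 3 (mod 7): 39·t ≡ 3 − 11 = -8 (mod 7).
    Reduce coefficients mod 7: 4·t ≡ 6 (mod 7).
    The inverse of 4 mod 7 is 2 (since 4·2 = 8 = 1·7 + 1), so t ≡ 2·6 = 12 ≡ 5 (mod 7).
    Then x = 11 + 39·5 = 206, valid modulo lcm(39, 7) = 273: x ≡ 206 (mod 273).
  Combine with x ≡ 7 (mod 8); new modulus lcm = 2184.
    Write x = 206 + 273·t and substitute into x ≡ 7 (mod 8): 273·t ≡ 7 − 206 = -199 (mod 8).
    Reduce coefficients mod 8: 1·t ≡ 1 (mod 8).
    So t ≡ 1 (mod 8).
    Then x = 206 + 273·1 = 479, valid modulo lcm(273, 8) = 2184: x ≡ 479 (mod 2184).
Verify against each original: 479 mod 3 = 2, 479 mod 13 = 11, 479 mod 7 = 3, 479 mod 8 = 7.

x ≡ 479 (mod 2184).


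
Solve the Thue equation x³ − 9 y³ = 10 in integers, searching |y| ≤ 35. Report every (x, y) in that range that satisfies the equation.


The equation is x³ - 9y³ = 10. For fixed y, x³ = 9·y³ + 10, so a solution requires the RHS to be a perfect cube.
Strategy: iterate y from -35 to 35, compute RHS = 9·y³ + 10, and check whether it is a (positive or negative) perfect cube.
Check small values of y:
  y = 0: RHS = 10 is not a perfect cube.
  y = 1: RHS = 19 is not a perfect cube.
  y = -1: RHS = 1 = (1)³ ⇒ x = 1 works.
  y = 2: RHS = 82 is not a perfect cube.
  y = -2: RHS = -62 is not a perfect cube.
  y = 3: RHS = 253 is not a perfect cube.
  y = -3: RHS = -233 is not a perfect cube.
Continuing the search up to |y| = 35 finds no further solutions beyond those listed.
Collected solutions: (1, -1).

Solutions (with |y| ≤ 35): (1, -1).


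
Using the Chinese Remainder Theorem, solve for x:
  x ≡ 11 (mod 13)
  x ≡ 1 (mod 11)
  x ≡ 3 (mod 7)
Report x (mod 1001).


Moduli 13, 11, 7 are pairwise coprime; by CRT there is a unique solution modulo M = 13 · 11 · 7 = 1001.
Solve pairwise, accumulating the modulus:
  Start with x ≡ 11 (mod 13).
  Combine with x ≡ 1 (mod 11): since gcd(13, 11) = 1, we get a unique residue mod 143.
    Write x = 11 + 13·t and substitute into x ≡ 1 (mod 11): 13·t ≡ 1 − 11 = -10 (mod 11).
    Reduce coefficients mod 11: 2·t ≡ 1 (mod 11).
    The inverse of 2 mod 11 is 6 (since 2·6 = 12 = 1·11 + 1), so t ≡ 6·1 = 6 ≡ 6 (mod 11).
    Then x = 11 + 13·6 = 89, valid modulo lcm(13, 11) = 143: x ≡ 89 (mod 143).
  Combine with x ≡ 3 (mod 7): since gcd(143, 7) = 1, we get a unique residue mod 1001.
    Write x = 89 + 143·t and substitute into x ≡ 3 (mod 7): 143·t ≡ 3 − 89 = -86 (mod 7).
    Reduce coefficients mod 7: 3·t ≡ 5 (mod 7).
    The inverse of 3 mod 7 is 5 (since 3·5 = 15 = 2·7 + 1), so t ≡ 5·5 = 25 ≡ 4 (mod 7).
    Then x = 89 + 143·4 = 661, valid modulo lcm(143, 7) = 1001: x ≡ 661 (mod 1001).
Verify: 661 mod 13 = 11 ✓, 661 mod 11 = 1 ✓, 661 mod 7 = 3 ✓.

x ≡ 661 (mod 1001).


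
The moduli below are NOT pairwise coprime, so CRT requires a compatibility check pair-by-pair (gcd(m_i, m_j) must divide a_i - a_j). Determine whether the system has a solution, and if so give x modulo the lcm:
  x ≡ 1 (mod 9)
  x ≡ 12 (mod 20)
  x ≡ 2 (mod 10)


Moduli 9, 20, 10 are not pairwise coprime, so CRT works modulo lcm(m_i) when all pairwise compatibility conditions hold.
Pairwise compatibility: gcd(m_i, m_j) must divide a_i - a_j for every pair.
Merge one congruence at a time:
  Start: x ≡ 1 (mod 9).
  Combine with x ≡ 12 (mod 20): gcd(9, 20) = 1; 12 - 1 = 11, which IS divisible by 1, so compatible.
    Write x = 1 + 9·t and substitute into x ≡ 12 (mod 20): 9·t ≡ 12 − 1 = 11 (mod 20).
    The inverse of 9 mod 20 is 9 (since 9·9 = 81 = 4·20 + 1), so t ≡ 9·11 = 99 ≡ 19 (mod 20).
    Then x = 1 + 9·19 = 172, valid modulo lcm(9, 20) = 180: x ≡ 172 (mod 180).
  Combine with x ≡ 2 (mod 10): gcd(180, 10) = 10; 2 - 172 = -170, which IS divisible by 10, so compatible.
    Write x = 172 + 180·t and substitute into x ≡ 2 (mod 10): 180·t ≡ 2 − 172 = -170 (mod 10).
    Divide the congruence (and modulus) by g = 10: 18·t ≡ -17 (mod 1).
    Modulo 1 every t works; take t = 0.
    Then x = 172 + 180·0 = 172, valid modulo lcm(180, 10) = 180: x ≡ 172 (mod 180).
Verify: 172 mod 9 = 1, 172 mod 20 = 12, 172 mod 10 = 2.

x ≡ 172 (mod 180).


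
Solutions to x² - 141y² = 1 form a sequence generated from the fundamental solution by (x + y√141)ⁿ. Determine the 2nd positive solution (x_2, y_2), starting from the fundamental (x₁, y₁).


Step 1: Find the fundamental solution (x₁, y₁) of x² - 141y² = 1.
  Expand √141 as a continued fraction. a₀ = ⌊√141⌋ = 11; iterate m_{k+1} = d_k·a_k − m_k, d_{k+1} = (141 − m_{k+1}²)/d_k, a_{k+1} = ⌊(a₀ + m_{k+1})/d_{k+1}⌋ (starting m₀ = 0, d₀ = 1), with convergents p_k = a_k·p_{k-1} + p_{k-2}, q_k = a_k·q_{k-1} + q_{k-2} (p₋₁ = 1, q₋₁ = 0):
  k = 0: a₀ = 11; p₀/q₀ = 11/1; p₀² − 141·q₀² = 121 − 141 = -20.
  k = 1: m = 11, d = 20, a = ⌊(11 + 11)/20⌋ = 1; p/q = (1·11 + 1)/(1·1 + 0) = 12/1; p² − 141·q² = 144 − 141 = 3.
  k = 2: m = 9, d = 3, a = ⌊(11 + 9)/3⌋ = 6; p/q = (6·12 + 11)/(6·1 + 1) = 83/7; p² − 141·q² = 6889 − 6909 = -20.
  k = 3: m = 9, d = 20, a = ⌊(11 + 9)/20⌋ = 1; p/q = (1·83 + 12)/(1·7 + 1) = 95/8; p² − 141·q² = 9025 − 9024 = 1.
  The first convergent with p² − 141·q² = 1 gives the fundamental solution (x₁, y₁) = (95, 8).
Step 2: Apply the recurrence (x_{n+1}, y_{n+1}) = (x₁x_n + 141y₁y_n, x₁y_n + y₁x_n) repeatedly.
  From (x_1, y_1) = (95, 8): x_2 = 95·95 + 141·8·8 = 18049; y_2 = 95·8 + 8·95 = 1520.
Step 3: Verify x_2² - 141·y_2² = 325766401 - 325766400 = 1 (should be 1). ✓

(x_1, y_1) = (95, 8); (x_2, y_2) = (18049, 1520).


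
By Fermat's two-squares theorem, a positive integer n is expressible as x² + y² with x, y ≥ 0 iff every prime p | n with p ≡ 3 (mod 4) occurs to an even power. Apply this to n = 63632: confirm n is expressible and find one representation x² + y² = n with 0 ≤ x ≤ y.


Step 1: Factor n = 63632 = 2^4 · 41 · 97.
Step 2: Check the mod-4 condition on each prime factor: 2 = 2 (special); 41 ≡ 1 (mod 4), exponent 1; 97 ≡ 1 (mod 4), exponent 1.
All primes ≡ 3 (mod 4) appear to even exponent (or don't appear), so by the two-squares theorem n IS expressible as a sum of two squares.
Step 3: Build a representation. Group n = k² · m with k = 4 and m = 41 · 97 = 3977 (a product of primes ≡ 1 (mod 4)); a representation of m scales to one of n via (k·x)² + (k·y)² = k²(x² + y²). Each prime p ≡ 1 (mod 4) is itself a sum of two squares; find a² by testing p − a² for a perfect square:
  41: 41 − 1² = 40, 41 − 2² = 37, 41 − 3² = 32, 41 − 4² = 25 = 5² ⇒ 41 = 4² + 5².
  97: 97 − 1² = 96, 97 − 2² = 93, 97 − 3² = 88, 97 − 4² = 81 = 9² ⇒ 97 = 4² + 9².
  Combine using the Brahmagupta–Fibonacci identity (a² + b²)(c² + d²) = (ac − bd)² + (ad + bc)² = (ac + bd)² + (ad − bc)²:
  41 · 97 = 3977: from (4² + 5²)(4² + 9²), take (4·4 − 5·9, 4·9 + 5·4) = (16 − 45, 36 + 20) = (-29, 56); dropping signs (only squares matter) gives (29, 56); check 29² + 56² = 841 + 3136 = 3977 ✓.
  Scale by k = 4: (4·29, 4·56) = (116, 224).
Step 4: Order so x ≤ y and verify: 116² + 224² = 13456 + 50176 = 63632 = n. ✓

n = 63632 = 116² + 224² (one valid representation with x ≤ y).


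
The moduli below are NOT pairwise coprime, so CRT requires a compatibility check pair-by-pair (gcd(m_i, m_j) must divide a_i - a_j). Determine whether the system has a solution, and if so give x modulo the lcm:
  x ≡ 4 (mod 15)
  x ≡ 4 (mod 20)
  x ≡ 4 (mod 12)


Moduli 15, 20, 12 are not pairwise coprime, so CRT works modulo lcm(m_i) when all pairwise compatibility conditions hold.
Pairwise compatibility: gcd(m_i, m_j) must divide a_i - a_j for every pair.
Merge one congruence at a time:
  Start: x ≡ 4 (mod 15).
  Combine with x ≡ 4 (mod 20): gcd(15, 20) = 5; 4 - 4 = 0, which IS divisible by 5, so compatible.
    Write x = 4 + 15·t and substitute into x ≡ 4 (mod 20): 15·t ≡ 4 − 4 = 0 (mod 20).
    Divide the congruence (and modulus) by g = 5: 3·t ≡ 0 (mod 4).
    The inverse of 3 mod 4 is 3 (since 3·3 = 9 = 2·4 + 1), so t ≡ 3·0 = 0 ≡ 0 (mod 4).
    Then x = 4 + 15·0 = 4, valid modulo lcm(15, 20) = 60: x ≡ 4 (mod 60).
  Combine with x ≡ 4 (mod 12): gcd(60, 12) = 12; 4 - 4 = 0, which IS divisible by 12, so compatible.
    Write x = 4 + 60·t and substitute into x ≡ 4 (mod 12): 60·t ≡ 4 − 4 = 0 (mod 12).
    Divide the congruence (and modulus) by g = 12: 5·t ≡ 0 (mod 1).
    Modulo 1 every t works; take t = 0.
    Then x = 4 + 60·0 = 4, valid modulo lcm(60, 12) = 60: x ≡ 4 (mod 60).
Verify: 4 mod 15 = 4, 4 mod 20 = 4, 4 mod 12 = 4.

x ≡ 4 (mod 60).


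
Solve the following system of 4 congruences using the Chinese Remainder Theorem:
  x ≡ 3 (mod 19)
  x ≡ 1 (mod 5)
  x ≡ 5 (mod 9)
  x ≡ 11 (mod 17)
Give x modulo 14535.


Product of moduli M = 19 · 5 · 9 · 17 = 14535.
Merge one congruence at a time:
  Start: x ≡ 3 (mod 19).
  Combine with x ≡ 1 (mod 5); new modulus lcm = 95.
    Write x = 3 + 19·t and substitute into x ≡ 1 (mod 5): 19·t ≡ 1 − 3 = -2 (mod 5).
    Reduce coefficients mod 5: 4·t ≡ 3 (mod 5).
    The inverse of 4 mod 5 is 4 (since 4·4 = 16 = 3·5 + 1), so t ≡ 4·3 = 12 ≡ 2 (mod 5).
    Then x = 3 + 19·2 = 41, valid modulo lcm(19, 5) = 95: x ≡ 41 (mod 95).
  Combine with x ≡ 5 (mod 9); new modulus lcm = 855.
    Write x = 41 + 95·t and substitute into x ≡ 5 (mod 9): 95·t ≡ 5 − 41 = -36 (mod 9).
    Reduce coefficients mod 9: 5·t ≡ 0 (mod 9).
    The inverse of 5 mod 9 is 2 (since 5·2 = 10 = 1·9 + 1), so t ≡ 2·0 = 0 ≡ 0 (mod 9).
    Then x = 41 + 95·0 = 41, valid modulo lcm(95, 9) = 855: x ≡ 41 (mod 855).
  Combine with x ≡ 11 (mod 17); new modulus lcm = 14535.
    Write x = 41 + 855·t and substitute into x ≡ 11 (mod 17): 855·t ≡ 11 − 41 = -30 (mod 17).
    Reduce coefficients mod 17: 5·t ≡ 4 (mod 17).
    The inverse of 5 mod 17 is 7 (since 5·7 = 35 = 2·17 + 1), so t ≡ 7·4 = 28 ≡ 11 (mod 17).
    Then x = 41 + 855·11 = 9446, valid modulo lcm(855, 17) = 14535: x ≡ 9446 (mod 14535).
Verify against each original: 9446 mod 19 = 3, 9446 mod 5 = 1, 9446 mod 9 = 5, 9446 mod 17 = 11.

x ≡ 9446 (mod 14535).


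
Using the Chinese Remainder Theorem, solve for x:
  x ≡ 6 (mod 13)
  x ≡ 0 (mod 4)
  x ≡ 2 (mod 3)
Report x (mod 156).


Moduli 13, 4, 3 are pairwise coprime; by CRT there is a unique solution modulo M = 13 · 4 · 3 = 156.
Solve pairwise, accumulating the modulus:
  Start with x ≡ 6 (mod 13).
  Combine with x ≡ 0 (mod 4): since gcd(13, 4) = 1, we get a unique residue mod 52.
    Write x = 6 + 13·t and substitute into x ≡ 0 (mod 4): 13·t ≡ 0 − 6 = -6 (mod 4).
    Reduce coefficients mod 4: 1·t ≡ 2 (mod 4).
    So t ≡ 2 (mod 4).
    Then x = 6 + 13·2 = 32, valid modulo lcm(13, 4) = 52: x ≡ 32 (mod 52).
  Combine with x ≡ 2 (mod 3): since gcd(52, 3) = 1, we get a unique residue mod 156.
    Write x = 32 + 52·t and substitute into x ≡ 2 (mod 3): 52·t ≡ 2 − 32 = -30 (mod 3).
    Reduce coefficients mod 3: 1·t ≡ 0 (mod 3).
    So t ≡ 0 (mod 3).
    Then x = 32 + 52·0 = 32, valid modulo lcm(52, 3) = 156: x ≡ 32 (mod 156).
Verify: 32 mod 13 = 6 ✓, 32 mod 4 = 0 ✓, 32 mod 3 = 2 ✓.

x ≡ 32 (mod 156).


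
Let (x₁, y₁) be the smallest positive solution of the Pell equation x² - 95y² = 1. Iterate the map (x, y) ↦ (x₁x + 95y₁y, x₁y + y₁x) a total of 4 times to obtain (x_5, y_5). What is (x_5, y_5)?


Step 1: Find the fundamental solution (x₁, y₁) of x² - 95y² = 1.
  Expand √95 as a continued fraction. a₀ = ⌊√95⌋ = 9; iterate m_{k+1} = d_k·a_k − m_k, d_{k+1} = (95 − m_{k+1}²)/d_k, a_{k+1} = ⌊(a₀ + m_{k+1})/d_{k+1}⌋ (starting m₀ = 0, d₀ = 1), with convergents p_k = a_k·p_{k-1} + p_{k-2}, q_k = a_k·q_{k-1} + q_{k-2} (p₋₁ = 1, q₋₁ = 0):
  k = 0: a₀ = 9; p₀/q₀ = 9/1; p₀² − 95·q₀² = 81 − 95 = -14.
  k = 1: m = 9, d = 14, a = ⌊(9 + 9)/14⌋ = 1; p/q = (1·9 + 1)/(1·1 + 0) = 10/1; p² − 95·q² = 100 − 95 = 5.
  k = 2: m = 5, d = 5, a = ⌊(9 + 5)/5⌋ = 2; p/q = (2·10 + 9)/(2·1 + 1) = 29/3; p² − 95·q² = 841 − 855 = -14.
  k = 3: m = 5, d = 14, a = ⌊(9 + 5)/14⌋ = 1; p/q = (1·29 + 10)/(1·3 + 1) = 39/4; p² − 95·q² = 1521 − 1520 = 1.
  The first convergent with p² − 95·q² = 1 gives the fundamental solution (x₁, y₁) = (39, 4).
Step 2: Apply the recurrence (x_{n+1}, y_{n+1}) = (x₁x_n + 95y₁y_n, x₁y_n + y₁x_n) repeatedly.
  From (x_1, y_1) = (39, 4): x_2 = 39·39 + 95·4·4 = 3041; y_2 = 39·4 + 4·39 = 312.
  From (x_2, y_2) = (3041, 312): x_3 = 39·3041 + 95·4·312 = 237159; y_3 = 39·312 + 4·3041 = 24332.
  From (x_3, y_3) = (237159, 24332): x_4 = 39·237159 + 95·4·24332 = 18495361; y_4 = 39·24332 + 4·237159 = 1897584.
  From (x_4, y_4) = (18495361, 1897584): x_5 = 39·18495361 + 95·4·1897584 = 1442400999; y_5 = 39·1897584 + 4·18495361 = 147987220.
Step 3: Verify x_5² - 95·y_5² = 2080520641916198001 - 2080520641916198000 = 1 (should be 1). ✓

(x_1, y_1) = (39, 4); (x_5, y_5) = (1442400999, 147987220).


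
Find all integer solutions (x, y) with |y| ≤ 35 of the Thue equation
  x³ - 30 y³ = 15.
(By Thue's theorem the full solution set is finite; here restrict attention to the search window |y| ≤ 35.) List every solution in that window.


The equation is x³ - 30y³ = 15. For fixed y, x³ = 30·y³ + 15, so a solution requires the RHS to be a perfect cube.
Strategy: iterate y from -35 to 35, compute RHS = 30·y³ + 15, and check whether it is a (positive or negative) perfect cube.
Check small values of y:
  y = 0: RHS = 15 is not a perfect cube.
  y = 1: RHS = 45 is not a perfect cube.
  y = -1: RHS = -15 is not a perfect cube.
  y = 2: RHS = 255 is not a perfect cube.
  y = -2: RHS = -225 is not a perfect cube.
  y = 3: RHS = 825 is not a perfect cube.
  y = -3: RHS = -795 is not a perfect cube.
Continuing the search up to |y| = 35 finds no solutions either.
No (x, y) in the scanned range satisfies the equation.

No integer solutions with |y| ≤ 35.


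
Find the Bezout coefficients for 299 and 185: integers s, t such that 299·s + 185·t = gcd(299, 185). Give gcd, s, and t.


Euclidean algorithm on (299, 185) — divide until remainder is 0:
  299 = 1 · 185 + 114
  185 = 1 · 114 + 71
  114 = 1 · 71 + 43
  71 = 1 · 43 + 28
  43 = 1 · 28 + 15
  28 = 1 · 15 + 13
  15 = 1 · 13 + 2
  13 = 6 · 2 + 1
  2 = 2 · 1 + 0
gcd(299, 185) = 1.
Track Bezout coefficients alongside the remainders: start with r₀ = 299 = a·1 + b·0 (s = 1, t = 0) and r₁ = 185 = a·0 + b·1 (s = 0, t = 1); each new remainder r_{k+1} = r_{k-1} − q_k·r_k inherits s_{k+1} = s_{k-1} − q_k·s_k, t_{k+1} = t_{k-1} − q_k·t_k, so r_k = a·s_k + b·t_k at every step:
  q = 1: r = 114, s = 1 − 1·0 = 1, t = 0 − 1·1 = -1  (check: 299·1 + 185·(-1) = 114)
  q = 1: r = 71, s = 0 − 1·1 = -1, t = 1 − 1·(-1) = 2  (check: 299·(-1) + 185·2 = 71)
  q = 1: r = 43, s = 1 − 1·(-1) = 2, t = -1 − 1·2 = -3  (check: 299·2 + 185·(-3) = 43)
  q = 1: r = 28, s = -1 − 1·2 = -3, t = 2 − 1·(-3) = 5  (check: 299·(-3) + 185·5 = 28)
  q = 1: r = 15, s = 2 − 1·(-3) = 5, t = -3 − 1·5 = -8  (check: 299·5 + 185·(-8) = 15)
  q = 1: r = 13, s = -3 − 1·5 = -8, t = 5 − 1·(-8) = 13  (check: 299·(-8) + 185·13 = 13)
  q = 1: r = 2, s = 5 − 1·(-8) = 13, t = -8 − 1·13 = -21  (check: 299·13 + 185·(-21) = 2)
  q = 6: r = 1, s = -8 − 6·13 = -86, t = 13 − 6·(-21) = 139  (check: 299·(-86) + 185·139 = 1)
The row with r = 1 (the gcd) gives the Bezout coefficients s = -86, t = 139.
Result: 299 · (-86) + 185 · (139) = 1.

gcd(299, 185) = 1; s = -86, t = 139 (check: 299·(-86) + 185·139 = 1).


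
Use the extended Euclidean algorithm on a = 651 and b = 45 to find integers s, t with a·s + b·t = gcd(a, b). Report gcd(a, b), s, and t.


Euclidean algorithm on (651, 45) — divide until remainder is 0:
  651 = 14 · 45 + 21
  45 = 2 · 21 + 3
  21 = 7 · 3 + 0
gcd(651, 45) = 3.
Track Bezout coefficients alongside the remainders: start with r₀ = 651 = a·1 + b·0 (s = 1, t = 0) and r₁ = 45 = a·0 + b·1 (s = 0, t = 1); each new remainder r_{k+1} = r_{k-1} − q_k·r_k inherits s_{k+1} = s_{k-1} − q_k·s_k, t_{k+1} = t_{k-1} − q_k·t_k, so r_k = a·s_k + b·t_k at every step:
  q = 14: r = 21, s = 1 − 14·0 = 1, t = 0 − 14·1 = -14  (check: 651·1 + 45·(-14) = 21)
  q = 2: r = 3, s = 0 − 2·1 = -2, t = 1 − 2·(-14) = 29  (check: 651·(-2) + 45·29 = 3)
The row with r = 3 (the gcd) gives the Bezout coefficients s = -2, t = 29.
Result: 651 · (-2) + 45 · (29) = 3.

gcd(651, 45) = 3; s = -2, t = 29 (check: 651·(-2) + 45·29 = 3).


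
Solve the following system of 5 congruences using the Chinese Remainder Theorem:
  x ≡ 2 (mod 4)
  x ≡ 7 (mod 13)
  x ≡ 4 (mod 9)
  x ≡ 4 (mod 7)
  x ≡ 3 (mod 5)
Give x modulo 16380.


Product of moduli M = 4 · 13 · 9 · 7 · 5 = 16380.
Merge one congruence at a time:
  Start: x ≡ 2 (mod 4).
  Combine with x ≡ 7 (mod 13); new modulus lcm = 52.
    Write x = 2 + 4·t and substitute into x ≡ 7 (mod 13): 4·t ≡ 7 − 2 = 5 (mod 13).
    The inverse of 4 mod 13 is 10 (since 4·10 = 40 = 3·13 + 1), so t ≡ 10·5 = 50 ≡ 11 (mod 13).
    Then x = 2 + 4·11 = 46, valid modulo lcm(4, 13) = 52: x ≡ 46 (mod 52).
  Combine with x ≡ 4 (mod 9); new modulus lcm = 468.
    Write x = 46 + 52·t and substitute into x ≡ 4 (mod 9): 52·t ≡ 4 − 46 = -42 (mod 9).
    Reduce coefficients mod 9: 7·t ≡ 3 (mod 9).
    The inverse of 7 mod 9 is 4 (since 7·4 = 28 = 3·9 + 1), so t ≡ 4·3 = 12 ≡ 3 (mod 9).
    Then x = 46 + 52·3 = 202, valid modulo lcm(52, 9) = 468: x ≡ 202 (mod 468).
  Combine with x ≡ 4 (mod 7); new modulus lcm = 3276.
    Write x = 202 + 468·t and substitute into x ≡ 4 (mod 7): 468·t ≡ 4 − 202 = -198 (mod 7).
    Reduce coefficients mod 7: 6·t ≡ 5 (mod 7).
    The inverse of 6 mod 7 is 6 (since 6·6 = 36 = 5·7 + 1), so t ≡ 6·5 = 30 ≡ 2 (mod 7).
    Then x = 202 + 468·2 = 1138, valid modulo lcm(468, 7) = 3276: x ≡ 1138 (mod 3276).
  Combine with x ≡ 3 (mod 5); new modulus lcm = 16380.
    Write x = 1138 + 3276·t and substitute into x ≡ 3 (mod 5): 3276·t ≡ 3 − 1138 = -1135 (mod 5).
    Reduce coefficients mod 5: 1·t ≡ 0 (mod 5).
    So t ≡ 0 (mod 5).
    Then x = 1138 + 3276·0 = 1138, valid modulo lcm(3276, 5) = 16380: x ≡ 1138 (mod 16380).
Verify against each original: 1138 mod 4 = 2, 1138 mod 13 = 7, 1138 mod 9 = 4, 1138 mod 7 = 4, 1138 mod 5 = 3.

x ≡ 1138 (mod 16380).


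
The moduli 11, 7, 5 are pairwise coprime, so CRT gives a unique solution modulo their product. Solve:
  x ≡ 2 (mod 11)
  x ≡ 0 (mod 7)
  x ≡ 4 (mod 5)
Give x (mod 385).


Moduli 11, 7, 5 are pairwise coprime; by CRT there is a unique solution modulo M = 11 · 7 · 5 = 385.
Solve pairwise, accumulating the modulus:
  Start with x ≡ 2 (mod 11).
  Combine with x ≡ 0 (mod 7): since gcd(11, 7) = 1, we get a unique residue mod 77.
    Write x = 2 + 11·t and substitute into x ≡ 0 (mod 7): 11·t ≡ 0 − 2 = -2 (mod 7).
    Reduce coefficients mod 7: 4·t ≡ 5 (mod 7).
    The inverse of 4 mod 7 is 2 (since 4·2 = 8 = 1·7 + 1), so t ≡ 2·5 = 10 ≡ 3 (mod 7).
    Then x = 2 + 11·3 = 35, valid modulo lcm(11, 7) = 77: x ≡ 35 (mod 77).
  Combine with x ≡ 4 (mod 5): since gcd(77, 5) = 1, we get a unique residue mod 385.
    Write x = 35 + 77·t and substitute into x ≡ 4 (mod 5): 77·t ≡ 4 − 35 = -31 (mod 5).
    Reduce coefficients mod 5: 2·t ≡ 4 (mod 5).
    The inverse of 2 mod 5 is 3 (since 2·3 = 6 = 1·5 + 1), so t ≡ 3·4 = 12 ≡ 2 (mod 5).
    Then x = 35 + 77·2 = 189, valid modulo lcm(77, 5) = 385: x ≡ 189 (mod 385).
Verify: 189 mod 11 = 2 ✓, 189 mod 7 = 0 ✓, 189 mod 5 = 4 ✓.

x ≡ 189 (mod 385).


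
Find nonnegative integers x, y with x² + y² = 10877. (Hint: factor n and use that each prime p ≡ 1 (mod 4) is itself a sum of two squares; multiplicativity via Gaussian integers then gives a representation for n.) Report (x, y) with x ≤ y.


Step 1: Factor n = 10877 = 73 · 149.
Step 2: Check the mod-4 condition on each prime factor: 73 ≡ 1 (mod 4), exponent 1; 149 ≡ 1 (mod 4), exponent 1.
All primes ≡ 3 (mod 4) appear to even exponent (or don't appear), so by the two-squares theorem n IS expressible as a sum of two squares.
Step 3: Build a representation. Here n = 73 · 149 is a product of primes ≡ 1 (mod 4). Each prime p ≡ 1 (mod 4) is itself a sum of two squares; find a² by testing p − a² for a perfect square:
  73: 73 − 1² = 72, 73 − 2² = 69, 73 − 3² = 64 = 8² ⇒ 73 = 3² + 8².
  149: 149 − 1² = 148, 149 − 2² = 145, 149 − 3² = 140, 149 − 4² = 133, 149 − 5² = 124, 149 − 6² = 113, 149 − 7² = 100 = 10² ⇒ 149 = 7² + 10².
  Combine using the Brahmagupta–Fibonacci identity (a² + b²)(c² + d²) = (ac − bd)² + (ad + bc)² = (ac + bd)² + (ad − bc)²:
  73 · 149 = 10877: from (3² + 8²)(7² + 10²), take (3·7 − 8·10, 3·10 + 8·7) = (21 − 80, 30 + 56) = (-59, 86); dropping signs (only squares matter) gives (59, 86); check 59² + 86² = 3481 + 7396 = 10877 ✓.
Step 4: Order so x ≤ y and verify: 59² + 86² = 3481 + 7396 = 10877 = n. ✓

n = 10877 = 59² + 86² (one valid representation with x ≤ y).


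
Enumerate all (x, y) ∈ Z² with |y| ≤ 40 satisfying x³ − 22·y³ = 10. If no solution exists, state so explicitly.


The equation is x³ - 22y³ = 10. For fixed y, x³ = 22·y³ + 10, so a solution requires the RHS to be a perfect cube.
Strategy: iterate y from -40 to 40, compute RHS = 22·y³ + 10, and check whether it is a (positive or negative) perfect cube.
Check small values of y:
  y = 0: RHS = 10 is not a perfect cube.
  y = 1: RHS = 32 is not a perfect cube.
  y = -1: RHS = -12 is not a perfect cube.
  y = 2: RHS = 186 is not a perfect cube.
  y = -2: RHS = -166 is not a perfect cube.
  y = 3: RHS = 604 is not a perfect cube.
  y = -3: RHS = -584 is not a perfect cube.
Continuing the search up to |y| = 40 finds no solutions either.
No (x, y) in the scanned range satisfies the equation.

No integer solutions with |y| ≤ 40.


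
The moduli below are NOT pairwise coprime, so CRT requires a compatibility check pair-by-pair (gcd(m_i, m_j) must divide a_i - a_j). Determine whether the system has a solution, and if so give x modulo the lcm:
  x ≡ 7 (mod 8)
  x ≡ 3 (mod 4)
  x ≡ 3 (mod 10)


Moduli 8, 4, 10 are not pairwise coprime, so CRT works modulo lcm(m_i) when all pairwise compatibility conditions hold.
Pairwise compatibility: gcd(m_i, m_j) must divide a_i - a_j for every pair.
Merge one congruence at a time:
  Start: x ≡ 7 (mod 8).
  Combine with x ≡ 3 (mod 4): gcd(8, 4) = 4; 3 - 7 = -4, which IS divisible by 4, so compatible.
    Write x = 7 + 8·t and substitute into x ≡ 3 (mod 4): 8·t ≡ 3 − 7 = -4 (mod 4).
    Divide the congruence (and modulus) by g = 4: 2·t ≡ -1 (mod 1).
    Modulo 1 every t works; take t = 0.
    Then x = 7 + 8·0 = 7, valid modulo lcm(8, 4) = 8: x ≡ 7 (mod 8).
  Combine with x ≡ 3 (mod 10): gcd(8, 10) = 2; 3 - 7 = -4, which IS divisible by 2, so compatible.
    Write x = 7 + 8·t and substitute into x ≡ 3 (mod 10): 8·t ≡ 3 − 7 = -4 (mod 10).
    Divide the congruence (and modulus) by g = 2: 4·t ≡ -2 (mod 5).
    Reduce coefficients mod 5: 4·t ≡ 3 (mod 5).
    The inverse of 4 mod 5 is 4 (since 4·4 = 16 = 3·5 + 1), so t ≡ 4·3 = 12 ≡ 2 (mod 5).
    Then x = 7 + 8·2 = 23, valid modulo lcm(8, 10) = 40: x ≡ 23 (mod 40).
Verify: 23 mod 8 = 7, 23 mod 4 = 3, 23 mod 10 = 3.

x ≡ 23 (mod 40).


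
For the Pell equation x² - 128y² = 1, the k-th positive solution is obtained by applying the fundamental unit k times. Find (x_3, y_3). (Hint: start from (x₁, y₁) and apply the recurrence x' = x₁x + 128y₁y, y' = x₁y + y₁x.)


Step 1: Find the fundamental solution (x₁, y₁) of x² - 128y² = 1.
  Expand √128 as a continued fraction. a₀ = ⌊√128⌋ = 11; iterate m_{k+1} = d_k·a_k − m_k, d_{k+1} = (128 − m_{k+1}²)/d_k, a_{k+1} = ⌊(a₀ + m_{k+1})/d_{k+1}⌋ (starting m₀ = 0, d₀ = 1), with convergents p_k = a_k·p_{k-1} + p_{k-2}, q_k = a_k·q_{k-1} + q_{k-2} (p₋₁ = 1, q₋₁ = 0):
  k = 0: a₀ = 11; p₀/q₀ = 11/1; p₀² − 128·q₀² = 121 − 128 = -7.
  k = 1: m = 11, d = 7, a = ⌊(11 + 11)/7⌋ = 3; p/q = (3·11 + 1)/(3·1 + 0) = 34/3; p² − 128·q² = 1156 − 1152 = 4.
  k = 2: m = 10, d = 4, a = ⌊(11 + 10)/4⌋ = 5; p/q = (5·34 + 11)/(5·3 + 1) = 181/16; p² − 128·q² = 32761 − 32768 = -7.
  k = 3: m = 10, d = 7, a = ⌊(11 + 10)/7⌋ = 3; p/q = (3·181 + 34)/(3·16 + 3) = 577/51; p² − 128·q² = 332929 − 332928 = 1.
  The first convergent with p² − 128·q² = 1 gives the fundamental solution (x₁, y₁) = (577, 51).
Step 2: Apply the recurrence (x_{n+1}, y_{n+1}) = (x₁x_n + 128y₁y_n, x₁y_n + y₁x_n) repeatedly.
  From (x_1, y_1) = (577, 51): x_2 = 577·577 + 128·51·51 = 665857; y_2 = 577·51 + 51·577 = 58854.
  From (x_2, y_2) = (665857, 58854): x_3 = 577·665857 + 128·51·58854 = 768398401; y_3 = 577·58854 + 51·665857 = 67917465.
Step 3: Verify x_3² - 128·y_3² = 590436102659356801 - 590436102659356800 = 1 (should be 1). ✓

(x_1, y_1) = (577, 51); (x_3, y_3) = (768398401, 67917465).


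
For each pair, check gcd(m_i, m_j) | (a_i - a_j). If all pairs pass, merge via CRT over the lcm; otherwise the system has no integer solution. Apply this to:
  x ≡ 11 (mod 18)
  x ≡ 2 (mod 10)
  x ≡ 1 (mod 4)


Moduli 18, 10, 4 are not pairwise coprime, so CRT works modulo lcm(m_i) when all pairwise compatibility conditions hold.
Pairwise compatibility: gcd(m_i, m_j) must divide a_i - a_j for every pair.
Merge one congruence at a time:
  Start: x ≡ 11 (mod 18).
  Combine with x ≡ 2 (mod 10): gcd(18, 10) = 2, and 2 - 11 = -9 is NOT divisible by 2.
    ⇒ system is inconsistent (no integer solution).

No solution (the system is inconsistent).


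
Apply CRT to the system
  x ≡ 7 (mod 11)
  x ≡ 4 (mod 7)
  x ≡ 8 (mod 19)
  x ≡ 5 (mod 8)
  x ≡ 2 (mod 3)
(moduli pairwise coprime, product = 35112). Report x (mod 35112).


Product of moduli M = 11 · 7 · 19 · 8 · 3 = 35112.
Merge one congruence at a time:
  Start: x ≡ 7 (mod 11).
  Combine with x ≡ 4 (mod 7); new modulus lcm = 77.
    Write x = 7 + 11·t and substitute into x ≡ 4 (mod 7): 11·t ≡ 4 − 7 = -3 (mod 7).
    Reduce coefficients mod 7: 4·t ≡ 4 (mod 7).
    The inverse of 4 mod 7 is 2 (since 4·2 = 8 = 1·7 + 1), so t ≡ 2·4 = 8 ≡ 1 (mod 7).
    Then x = 7 + 11·1 = 18, valid modulo lcm(11, 7) = 77: x ≡ 18 (mod 77).
  Combine with x ≡ 8 (mod 19); new modulus lcm = 1463.
    Write x = 18 + 77·t and substitute into x ≡ 8 (mod 19): 77·t ≡ 8 − 18 = -10 (mod 19).
    Reduce coefficients mod 19: 1·t ≡ 9 (mod 19).
    So t ≡ 9 (mod 19).
    Then x = 18 + 77·9 = 711, valid modulo lcm(77, 19) = 1463: x ≡ 711 (mod 1463).
  Combine with x ≡ 5 (mod 8); new modulus lcm = 11704.
    Write x = 711 + 1463·t and substitute into x ≡ 5 (mod 8): 1463·t ≡ 5 − 711 = -706 (mod 8).
    Reduce coefficients mod 8: 7·t ≡ 6 (mod 8).
    The inverse of 7 mod 8 is 7 (since 7·7 = 49 = 6·8 + 1), so t ≡ 7·6 = 42 ≡ 2 (mod 8).
    Then x = 711 + 1463·2 = 3637, valid modulo lcm(1463, 8) = 11704: x ≡ 3637 (mod 11704).
  Combine with x ≡ 2 (mod 3); new modulus lcm = 35112.
    Write x = 3637 + 11704·t and substitute into x ≡ 2 (mod 3): 11704·t ≡ 2 − 3637 = -3635 (mod 3).
    Reduce coefficients mod 3: 1·t ≡ 1 (mod 3).
    So t ≡ 1 (mod 3).
    Then x = 3637 + 11704·1 = 15341, valid modulo lcm(11704, 3) = 35112: x ≡ 15341 (mod 35112).
Verify against each original: 15341 mod 11 = 7, 15341 mod 7 = 4, 15341 mod 19 = 8, 15341 mod 8 = 5, 15341 mod 3 = 2.

x ≡ 15341 (mod 35112).


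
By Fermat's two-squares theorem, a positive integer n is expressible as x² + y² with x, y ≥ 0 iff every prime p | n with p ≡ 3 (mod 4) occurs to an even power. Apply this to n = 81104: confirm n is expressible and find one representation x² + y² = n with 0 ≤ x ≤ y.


Step 1: Factor n = 81104 = 2^4 · 37 · 137.
Step 2: Check the mod-4 condition on each prime factor: 2 = 2 (special); 37 ≡ 1 (mod 4), exponent 1; 137 ≡ 1 (mod 4), exponent 1.
All primes ≡ 3 (mod 4) appear to even exponent (or don't appear), so by the two-squares theorem n IS expressible as a sum of two squares.
Step 3: Build a representation. Group n = k² · m with k = 4 and m = 37 · 137 = 5069 (a product of primes ≡ 1 (mod 4)); a representation of m scales to one of n via (k·x)² + (k·y)² = k²(x² + y²). Each prime p ≡ 1 (mod 4) is itself a sum of two squares; find a² by testing p − a² for a perfect square:
  37: 37 − 1² = 36 = 6² ⇒ 37 = 1² + 6².
  137: 137 − 1² = 136, 137 − 2² = 133, 137 − 3² = 128, 137 − 4² = 121 = 11² ⇒ 137 = 4² + 11².
  Combine using the Brahmagupta–Fibonacci identity (a² + b²)(c² + d²) = (ac − bd)² + (ad + bc)² = (ac + bd)² + (ad − bc)²:
  37 · 137 = 5069: from (1² + 6²)(4² + 11²), take (1·4 − 6·11, 1·11 + 6·4) = (4 − 66, 11 + 24) = (-62, 35); dropping signs (only squares matter) gives (62, 35); check 62² + 35² = 3844 + 1225 = 5069 ✓.
  Scale by k = 4: (4·62, 4·35) = (248, 140).
Step 4: Order so x ≤ y and verify: 140² + 248² = 19600 + 61504 = 81104 = n. ✓

n = 81104 = 140² + 248² (one valid representation with x ≤ y).


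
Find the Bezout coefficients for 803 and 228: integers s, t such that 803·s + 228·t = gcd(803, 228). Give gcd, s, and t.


Euclidean algorithm on (803, 228) — divide until remainder is 0:
  803 = 3 · 228 + 119
  228 = 1 · 119 + 109
  119 = 1 · 109 + 10
  109 = 10 · 10 + 9
  10 = 1 · 9 + 1
  9 = 9 · 1 + 0
gcd(803, 228) = 1.
Track Bezout coefficients alongside the remainders: start with r₀ = 803 = a·1 + b·0 (s = 1, t = 0) and r₁ = 228 = a·0 + b·1 (s = 0, t = 1); each new remainder r_{k+1} = r_{k-1} − q_k·r_k inherits s_{k+1} = s_{k-1} − q_k·s_k, t_{k+1} = t_{k-1} − q_k·t_k, so r_k = a·s_k + b·t_k at every step:
  q = 3: r = 119, s = 1 − 3·0 = 1, t = 0 − 3·1 = -3  (check: 803·1 + 228·(-3) = 119)
  q = 1: r = 109, s = 0 − 1·1 = -1, t = 1 − 1·(-3) = 4  (check: 803·(-1) + 228·4 = 109)
  q = 1: r = 10, s = 1 − 1·(-1) = 2, t = -3 − 1·4 = -7  (check: 803·2 + 228·(-7) = 10)
  q = 10: r = 9, s = -1 − 10·2 = -21, t = 4 − 10·(-7) = 74  (check: 803·(-21) + 228·74 = 9)
  q = 1: r = 1, s = 2 − 1·(-21) = 23, t = -7 − 1·74 = -81  (check: 803·23 + 228·(-81) = 1)
The row with r = 1 (the gcd) gives the Bezout coefficients s = 23, t = -81.
Result: 803 · (23) + 228 · (-81) = 1.

gcd(803, 228) = 1; s = 23, t = -81 (check: 803·23 + 228·(-81) = 1).


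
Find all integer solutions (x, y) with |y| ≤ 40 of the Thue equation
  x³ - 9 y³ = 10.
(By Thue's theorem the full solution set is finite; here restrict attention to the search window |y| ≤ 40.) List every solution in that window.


The equation is x³ - 9y³ = 10. For fixed y, x³ = 9·y³ + 10, so a solution requires the RHS to be a perfect cube.
Strategy: iterate y from -40 to 40, compute RHS = 9·y³ + 10, and check whether it is a (positive or negative) perfect cube.
Check small values of y:
  y = 0: RHS = 10 is not a perfect cube.
  y = 1: RHS = 19 is not a perfect cube.
  y = -1: RHS = 1 = (1)³ ⇒ x = 1 works.
  y = 2: RHS = 82 is not a perfect cube.
  y = -2: RHS = -62 is not a perfect cube.
  y = 3: RHS = 253 is not a perfect cube.
  y = -3: RHS = -233 is not a perfect cube.
Continuing the search up to |y| = 40 finds no further solutions beyond those listed.
Collected solutions: (1, -1).

Solutions (with |y| ≤ 40): (1, -1).


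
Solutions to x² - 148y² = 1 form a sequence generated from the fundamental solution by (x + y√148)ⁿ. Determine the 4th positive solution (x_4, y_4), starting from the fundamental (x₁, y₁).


Step 1: Find the fundamental solution (x₁, y₁) of x² - 148y² = 1.
  Expand √148 as a continued fraction. a₀ = ⌊√148⌋ = 12; iterate m_{k+1} = d_k·a_k − m_k, d_{k+1} = (148 − m_{k+1}²)/d_k, a_{k+1} = ⌊(a₀ + m_{k+1})/d_{k+1}⌋ (starting m₀ = 0, d₀ = 1), with convergents p_k = a_k·p_{k-1} + p_{k-2}, q_k = a_k·q_{k-1} + q_{k-2} (p₋₁ = 1, q₋₁ = 0):
  k = 0: a₀ = 12; p₀/q₀ = 12/1; p₀² − 148·q₀² = 144 − 148 = -4.
  k = 1: m = 12, d = 4, a = ⌊(12 + 12)/4⌋ = 6; p/q = (6·12 + 1)/(6·1 + 0) = 73/6; p² − 148·q² = 5329 − 5328 = 1.
  The first convergent with p² − 148·q² = 1 gives the fundamental solution (x₁, y₁) = (73, 6).
Step 2: Apply the recurrence (x_{n+1}, y_{n+1}) = (x₁x_n + 148y₁y_n, x₁y_n + y₁x_n) repeatedly.
  From (x_1, y_1) = (73, 6): x_2 = 73·73 + 148·6·6 = 10657; y_2 = 73·6 + 6·73 = 876.
  From (x_2, y_2) = (10657, 876): x_3 = 73·10657 + 148·6·876 = 1555849; y_3 = 73·876 + 6·10657 = 127890.
  From (x_3, y_3) = (1555849, 127890): x_4 = 73·1555849 + 148·6·127890 = 227143297; y_4 = 73·127890 + 6·1555849 = 18671064.
Step 3: Verify x_4² - 148·y_4² = 51594077372030209 - 51594077372030208 = 1 (should be 1). ✓

(x_1, y_1) = (73, 6); (x_4, y_4) = (227143297, 18671064).


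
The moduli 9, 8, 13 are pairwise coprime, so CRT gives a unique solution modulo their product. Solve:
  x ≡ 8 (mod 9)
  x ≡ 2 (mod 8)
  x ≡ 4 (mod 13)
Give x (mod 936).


Moduli 9, 8, 13 are pairwise coprime; by CRT there is a unique solution modulo M = 9 · 8 · 13 = 936.
Solve pairwise, accumulating the modulus:
  Start with x ≡ 8 (mod 9).
  Combine with x ≡ 2 (mod 8): since gcd(9, 8) = 1, we get a unique residue mod 72.
    Write x = 8 + 9·t and substitute into x ≡ 2 (mod 8): 9·t ≡ 2 − 8 = -6 (mod 8).
    Reduce coefficients mod 8: 1·t ≡ 2 (mod 8).
    So t ≡ 2 (mod 8).
    Then x = 8 + 9·2 = 26, valid modulo lcm(9, 8) = 72: x ≡ 26 (mod 72).
  Combine with x ≡ 4 (mod 13): since gcd(72, 13) = 1, we get a unique residue mod 936.
    Write x = 26 + 72·t and substitute into x ≡ 4 (mod 13): 72·t ≡ 4 − 26 = -22 (mod 13).
    Reduce coefficients mod 13: 7·t ≡ 4 (mod 13).
    The inverse of 7 mod 13 is 2 (since 7·2 = 14 = 1·13 + 1), so t ≡ 2·4 = 8 ≡ 8 (mod 13).
    Then x = 26 + 72·8 = 602, valid modulo lcm(72, 13) = 936: x ≡ 602 (mod 936).
Verify: 602 mod 9 = 8 ✓, 602 mod 8 = 2 ✓, 602 mod 13 = 4 ✓.

x ≡ 602 (mod 936).


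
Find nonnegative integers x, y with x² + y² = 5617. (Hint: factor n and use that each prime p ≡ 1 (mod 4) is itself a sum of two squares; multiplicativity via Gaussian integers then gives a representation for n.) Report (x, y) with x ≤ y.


Step 1: Factor n = 5617 = 41 · 137.
Step 2: Check the mod-4 condition on each prime factor: 41 ≡ 1 (mod 4), exponent 1; 137 ≡ 1 (mod 4), exponent 1.
All primes ≡ 3 (mod 4) appear to even exponent (or don't appear), so by the two-squares theorem n IS expressible as a sum of two squares.
Step 3: Build a representation. Here n = 41 · 137 is a product of primes ≡ 1 (mod 4). Each prime p ≡ 1 (mod 4) is itself a sum of two squares; find a² by testing p − a² for a perfect square:
  41: 41 − 1² = 40, 41 − 2² = 37, 41 − 3² = 32, 41 − 4² = 25 = 5² ⇒ 41 = 4² + 5².
  137: 137 − 1² = 136, 137 − 2² = 133, 137 − 3² = 128, 137 − 4² = 121 = 11² ⇒ 137 = 4² + 11².
  Combine using the Brahmagupta–Fibonacci identity (a² + b²)(c² + d²) = (ac − bd)² + (ad + bc)² = (ac + bd)² + (ad − bc)²:
  41 · 137 = 5617: from (4² + 5²)(4² + 11²), take (4·4 − 5·11, 4·11 + 5·4) = (16 − 55, 44 + 20) = (-39, 64); dropping signs (only squares matter) gives (39, 64); check 39² + 64² = 1521 + 4096 = 5617 ✓.
Step 4: Order so x ≤ y and verify: 39² + 64² = 1521 + 4096 = 5617 = n. ✓

n = 5617 = 39² + 64² (one valid representation with x ≤ y).


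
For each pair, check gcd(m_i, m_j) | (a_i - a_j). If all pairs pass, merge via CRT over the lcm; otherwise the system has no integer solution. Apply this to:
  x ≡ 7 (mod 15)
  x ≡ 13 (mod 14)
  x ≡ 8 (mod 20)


Moduli 15, 14, 20 are not pairwise coprime, so CRT works modulo lcm(m_i) when all pairwise compatibility conditions hold.
Pairwise compatibility: gcd(m_i, m_j) must divide a_i - a_j for every pair.
Merge one congruence at a time:
  Start: x ≡ 7 (mod 15).
  Combine with x ≡ 13 (mod 14): gcd(15, 14) = 1; 13 - 7 = 6, which IS divisible by 1, so compatible.
    Write x = 7 + 15·t and substitute into x ≡ 13 (mod 14): 15·t ≡ 13 − 7 = 6 (mod 14).
    Reduce coefficients mod 14: 1·t ≡ 6 (mod 14).
    So t ≡ 6 (mod 14).
    Then x = 7 + 15·6 = 97, valid modulo lcm(15, 14) = 210: x ≡ 97 (mod 210).
  Combine with x ≡ 8 (mod 20): gcd(210, 20) = 10, and 8 - 97 = -89 is NOT divisible by 10.
    ⇒ system is inconsistent (no integer solution).

No solution (the system is inconsistent).


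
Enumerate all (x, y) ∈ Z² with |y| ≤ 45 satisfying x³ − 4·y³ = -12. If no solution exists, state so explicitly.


The equation is x³ - 4y³ = -12. For fixed y, x³ = 4·y³ − 12, so a solution requires the RHS to be a perfect cube.
Strategy: iterate y from -45 to 45, compute RHS = 4·y³ − 12, and check whether it is a (positive or negative) perfect cube.
Check small values of y:
  y = 0: RHS = -12 is not a perfect cube.
  y = 1: RHS = -8 = (-2)³ ⇒ x = -2 works.
  y = -1: RHS = -16 is not a perfect cube.
  y = 2: RHS = 20 is not a perfect cube.
  y = -2: RHS = -44 is not a perfect cube.
  y = 3: RHS = 96 is not a perfect cube.
  y = -3: RHS = -120 is not a perfect cube.
Continuing, at y = -5: RHS = -512 = (-8)³ ⇒ x = -8 works.
Searching the remaining y in |y| ≤ 45 finds no further solutions.
Collected solutions: (-2, 1), (-8, -5).

Solutions (with |y| ≤ 45): (-2, 1), (-8, -5).


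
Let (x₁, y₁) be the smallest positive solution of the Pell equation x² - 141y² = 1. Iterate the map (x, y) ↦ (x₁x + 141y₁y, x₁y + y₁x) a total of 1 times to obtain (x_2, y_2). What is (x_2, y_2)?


Step 1: Find the fundamental solution (x₁, y₁) of x² - 141y² = 1.
  Expand √141 as a continued fraction. a₀ = ⌊√141⌋ = 11; iterate m_{k+1} = d_k·a_k − m_k, d_{k+1} = (141 − m_{k+1}²)/d_k, a_{k+1} = ⌊(a₀ + m_{k+1})/d_{k+1}⌋ (starting m₀ = 0, d₀ = 1), with convergents p_k = a_k·p_{k-1} + p_{k-2}, q_k = a_k·q_{k-1} + q_{k-2} (p₋₁ = 1, q₋₁ = 0):
  k = 0: a₀ = 11; p₀/q₀ = 11/1; p₀² − 141·q₀² = 121 − 141 = -20.
  k = 1: m = 11, d = 20, a = ⌊(11 + 11)/20⌋ = 1; p/q = (1·11 + 1)/(1·1 + 0) = 12/1; p² − 141·q² = 144 − 141 = 3.
  k = 2: m = 9, d = 3, a = ⌊(11 + 9)/3⌋ = 6; p/q = (6·12 + 11)/(6·1 + 1) = 83/7; p² − 141·q² = 6889 − 6909 = -20.
  k = 3: m = 9, d = 20, a = ⌊(11 + 9)/20⌋ = 1; p/q = (1·83 + 12)/(1·7 + 1) = 95/8; p² − 141·q² = 9025 − 9024 = 1.
  The first convergent with p² − 141·q² = 1 gives the fundamental solution (x₁, y₁) = (95, 8).
Step 2: Apply the recurrence (x_{n+1}, y_{n+1}) = (x₁x_n + 141y₁y_n, x₁y_n + y₁x_n) repeatedly.
  From (x_1, y_1) = (95, 8): x_2 = 95·95 + 141·8·8 = 18049; y_2 = 95·8 + 8·95 = 1520.
Step 3: Verify x_2² - 141·y_2² = 325766401 - 325766400 = 1 (should be 1). ✓

(x_1, y_1) = (95, 8); (x_2, y_2) = (18049, 1520).


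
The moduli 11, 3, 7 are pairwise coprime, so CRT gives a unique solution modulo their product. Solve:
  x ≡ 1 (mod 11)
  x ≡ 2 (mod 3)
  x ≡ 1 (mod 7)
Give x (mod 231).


Moduli 11, 3, 7 are pairwise coprime; by CRT there is a unique solution modulo M = 11 · 3 · 7 = 231.
Solve pairwise, accumulating the modulus:
  Start with x ≡ 1 (mod 11).
  Combine with x ≡ 2 (mod 3): since gcd(11, 3) = 1, we get a unique residue mod 33.
    Write x = 1 + 11·t and substitute into x ≡ 2 (mod 3): 11·t ≡ 2 − 1 = 1 (mod 3).
    Reduce coefficients mod 3: 2·t ≡ 1 (mod 3).
    The inverse of 2 mod 3 is 2 (since 2·2 = 4 = 1·3 + 1), so t ≡ 2·1 = 2 ≡ 2 (mod 3).
    Then x = 1 + 11·2 = 23, valid modulo lcm(11, 3) = 33: x ≡ 23 (mod 33).
  Combine with x ≡ 1 (mod 7): since gcd(33, 7) = 1, we get a unique residue mod 231.
    Write x = 23 + 33·t and substitute into x ≡ 1 (mod 7): 33·t ≡ 1 − 23 = -22 (mod 7).
    Reduce coefficients mod 7: 5·t ≡ 6 (mod 7).
    The inverse of 5 mod 7 is 3 (since 5·3 = 15 = 2·7 + 1), so t ≡ 3·6 = 18 ≡ 4 (mod 7).
    Then x = 23 + 33·4 = 155, valid modulo lcm(33, 7) = 231: x ≡ 155 (mod 231).
Verify: 155 mod 11 = 1 ✓, 155 mod 3 = 2 ✓, 155 mod 7 = 1 ✓.

x ≡ 155 (mod 231).
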